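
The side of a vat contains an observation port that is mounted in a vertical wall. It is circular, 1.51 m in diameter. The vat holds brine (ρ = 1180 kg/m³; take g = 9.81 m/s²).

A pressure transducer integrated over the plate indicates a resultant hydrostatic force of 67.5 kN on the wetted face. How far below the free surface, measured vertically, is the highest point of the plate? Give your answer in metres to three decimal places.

γ = ρg = 1180 × 9.81 / 1000 = 11.5758 kN/m³.
A = π(0.755)² = 1.79079 m².
From F = γ·h_c·A, the centroid depth is h_c = 67.5/(11.5758 × 1.79079) = 3.25618 m.
The centroid is at the centre, 0.755 m below the top of the plate, so the highest point sits at h_top = 3.25618 − 0.755 = 2.50118 m below the surface.

d_top ≈ 2.501 m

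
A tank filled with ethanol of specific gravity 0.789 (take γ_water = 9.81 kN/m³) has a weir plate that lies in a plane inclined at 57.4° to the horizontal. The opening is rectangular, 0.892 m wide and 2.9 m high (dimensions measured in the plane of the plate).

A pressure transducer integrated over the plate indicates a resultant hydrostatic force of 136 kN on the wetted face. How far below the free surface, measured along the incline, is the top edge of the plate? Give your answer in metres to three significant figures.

γ = 0.789 × 9.81 = 7.74009 kN/m³.
A = 0.892 × 2.9 = 2.5868 m².
From F = γ·h_c·A, the centroid depth is h_c = 136/(7.74009 × 2.5868) = 6.79251 m.
Let θ = 57.4° be the plate's angle to the horizontal; measure y along the incline from where the plane meets the free surface. Vertical depth h = y·sinθ with sinθ = 0.842452.
Along the incline, y_c = h_c/sinθ = 6.79251/0.842452 = 8.06279 m.
The centroid lies 2.9/2 = 1.45 m below the top edge, so the top edge sits at y_top = 8.06279 − 1.45 = 6.61279 m along the incline.

y_top ≈ 6.61 m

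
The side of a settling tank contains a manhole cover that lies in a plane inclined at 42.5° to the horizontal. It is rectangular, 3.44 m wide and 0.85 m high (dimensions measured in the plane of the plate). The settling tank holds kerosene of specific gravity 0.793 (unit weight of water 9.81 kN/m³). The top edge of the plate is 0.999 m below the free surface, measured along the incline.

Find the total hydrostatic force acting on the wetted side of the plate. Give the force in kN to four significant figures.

γ = 0.793 × 9.81 = 7.77933 kN/m³.
Let θ = 42.5° be the plate's angle to the horizontal; measure y along the incline from where the plane meets the free surface. Vertical depth h = y·sinθ with sinθ = 0.675590.
The centroid lies 0.85/2 = 0.425 m below the top edge, so y_c = 0.999 + 0.425 = 1.424 m and h_c = 1.424 × 0.675590 = 0.96204 m.
A = 3.44 × 0.85 = 2.924 m².
Resultant F = γ·h_c·A = 7.77933 × 0.96204 × 2.924 = 21.8833 kN.

F ≈ 21.88 kN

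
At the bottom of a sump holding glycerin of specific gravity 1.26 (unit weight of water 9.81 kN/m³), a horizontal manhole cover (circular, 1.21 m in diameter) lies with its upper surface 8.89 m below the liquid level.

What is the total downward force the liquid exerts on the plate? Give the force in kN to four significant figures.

γ = 1.26 × 9.81 = 12.3606 kN/m³.
The plate is horizontal, so pressure is uniform at p = γ·h = 12.3606 × 8.89 = 109.886 kN/m².
A = π(0.605)² = 1.1499 m².
F = p·A = 109.886 × 1.1499 = 126.358 kN.

F ≈ 126.4 kN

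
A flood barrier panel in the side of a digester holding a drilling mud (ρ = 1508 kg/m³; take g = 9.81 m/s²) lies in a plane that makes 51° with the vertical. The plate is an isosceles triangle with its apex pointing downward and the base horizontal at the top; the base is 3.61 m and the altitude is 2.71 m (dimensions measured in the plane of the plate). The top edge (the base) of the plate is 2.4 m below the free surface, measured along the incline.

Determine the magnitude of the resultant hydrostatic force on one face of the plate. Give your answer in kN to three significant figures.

γ = ρg = 1508 × 9.81 / 1000 = 14.79348 kN/m³.
The plate makes 51° with the vertical, i.e. θ = 90° − 51° = 39° to the horizontal. Measuring y along the incline from the free-surface line, vertical depth h = y·sinθ with sinθ = 0.629320.
With the apex down, the centroid sits h/3 = 2.71/3 = 0.903333 m below the base (the top edge), so y_c = 2.4 + 0.903333 = 3.30333 m and h_c = 3.30333 × 0.629320 = 2.07885 m.
A = ½ × 3.61 × 2.71 = 4.89155 m².
Resultant F = γ·h_c·A = 14.79348 × 2.07885 × 4.89155 = 150.432 kN.

F ≈ 150 kN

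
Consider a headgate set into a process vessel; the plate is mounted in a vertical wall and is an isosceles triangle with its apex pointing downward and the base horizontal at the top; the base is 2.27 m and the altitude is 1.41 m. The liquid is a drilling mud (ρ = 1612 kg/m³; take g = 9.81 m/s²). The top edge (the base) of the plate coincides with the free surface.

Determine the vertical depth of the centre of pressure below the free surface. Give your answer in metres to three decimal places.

h_p = 0.705 m

γ = ρg = 1612 × 9.81 / 1000 = 15.81372 kN/m³.
With the apex down, the centroid sits h/3 = 1.41/3 = 0.47 m below the base (the top edge), so the centroid depth is h_c = 0.47 m.
A = ½ × 2.27 × 1.41 = 1.60035 m².
Resultant F = γ·h_c·A = 15.81372 × 0.47 × 1.60035 = 11.8945 kN.
I_c = b·h³/36 = 2.27 × 1.41³/36 = 0.176759 m⁴.
Centre of pressure: y_p = y_c + I_c/(y_c·A) = 0.47 + 0.176759/(0.47 × 1.60035) = 0.47 + 0.235 = 0.705 m along the plane.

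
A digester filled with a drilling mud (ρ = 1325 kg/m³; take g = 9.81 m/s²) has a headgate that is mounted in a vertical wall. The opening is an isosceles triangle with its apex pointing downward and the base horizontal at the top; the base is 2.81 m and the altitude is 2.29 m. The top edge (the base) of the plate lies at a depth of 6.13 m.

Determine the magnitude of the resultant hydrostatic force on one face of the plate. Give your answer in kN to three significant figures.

F ≈ 288 kN

γ = ρg = 1325 × 9.81 / 1000 = 12.99825 kN/m³.
With the apex down, the centroid sits h/3 = 2.29/3 = 0.763333 m below the base (the top edge), so the centroid depth is h_c = 6.13 + 0.763333 = 6.89333 m.
A = ½ × 2.81 × 2.29 = 3.21745 m².
Resultant F = γ·h_c·A = 12.99825 × 6.89333 × 3.21745 = 288.287 kN.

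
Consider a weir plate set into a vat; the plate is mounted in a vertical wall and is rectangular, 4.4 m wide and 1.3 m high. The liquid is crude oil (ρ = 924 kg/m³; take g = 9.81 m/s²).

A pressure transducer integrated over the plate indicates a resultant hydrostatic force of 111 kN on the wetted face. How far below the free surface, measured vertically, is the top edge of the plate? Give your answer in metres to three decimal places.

γ = ρg = 924 × 9.81 / 1000 = 9.06444 kN/m³.
A = 4.4 × 1.3 = 5.72 m².
From F = γ·h_c·A, the centroid depth is h_c = 111/(9.06444 × 5.72) = 2.14085 m.
The centroid lies 1.3/2 = 0.65 m below the top edge, so the top edge sits at h_top = 2.14085 − 0.65 = 1.49085 m below the surface.

d_top ≈ 1.491 m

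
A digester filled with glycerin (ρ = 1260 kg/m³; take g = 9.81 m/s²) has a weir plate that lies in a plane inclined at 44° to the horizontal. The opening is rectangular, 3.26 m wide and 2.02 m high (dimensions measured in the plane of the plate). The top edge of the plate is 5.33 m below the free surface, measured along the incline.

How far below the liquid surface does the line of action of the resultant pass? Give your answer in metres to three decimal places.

γ = ρg = 1260 × 9.81 / 1000 = 12.3606 kN/m³.
Let θ = 44° be the plate's angle to the horizontal; measure y along the incline from where the plane meets the free surface. Vertical depth h = y·sinθ with sinθ = 0.694658.
The centroid lies 2.02/2 = 1.01 m below the top edge, so y_c = 5.33 + 1.01 = 6.34 m and h_c = 6.34 × 0.694658 = 4.40413 m.
A = 3.26 × 2.02 = 6.5852 m².
Resultant F = γ·h_c·A = 12.3606 × 4.40413 × 6.5852 = 358.483 kN.
I_c = b·h³/12 = 3.26 × 2.02³/12 = 2.23919 m⁴.
Centre of pressure: y_p = y_c + I_c/(y_c·A) = 6.34 + 2.23919/(6.34 × 6.5852) = 6.34 + 0.0536331 = 6.39363 m along the plane.
Vertically, h_p = y_p·sinθ = 6.39363 × 0.694658 = 4.44139 m.

h_p = 4.441 m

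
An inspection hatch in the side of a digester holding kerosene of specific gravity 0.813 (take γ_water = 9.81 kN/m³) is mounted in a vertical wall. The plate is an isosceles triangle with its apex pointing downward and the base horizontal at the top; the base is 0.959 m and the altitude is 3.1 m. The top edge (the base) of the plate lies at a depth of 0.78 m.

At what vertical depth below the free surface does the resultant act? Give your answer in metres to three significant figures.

γ = 0.813 × 9.81 = 7.97553 kN/m³.
With the apex down, the centroid sits h/3 = 3.1/3 = 1.03333 m below the base (the top edge), so the centroid depth is h_c = 0.78 + 1.03333 = 1.81333 m.
A = ½ × 0.959 × 3.1 = 1.48645 m².
Resultant F = γ·h_c·A = 7.97553 × 1.81333 × 1.48645 = 21.4974 kN.
I_c = b·h³/36 = 0.959 × 3.1³/36 = 0.793599 m⁴.
Centre of pressure: y_p = y_c + I_c/(y_c·A) = 1.81333 + 0.793599/(1.81333 × 1.48645) = 1.81333 + 0.294425 = 2.10776 m along the plane.

h_p = 2.11 m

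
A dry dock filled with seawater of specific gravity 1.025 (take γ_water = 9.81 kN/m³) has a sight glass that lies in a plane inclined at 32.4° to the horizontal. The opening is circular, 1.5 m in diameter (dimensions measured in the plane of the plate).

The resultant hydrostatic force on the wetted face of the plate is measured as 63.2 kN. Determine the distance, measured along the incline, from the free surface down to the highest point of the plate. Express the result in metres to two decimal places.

γ = 1.025 × 9.81 = 10.05525 kN/m³.
A = π(0.75)² = 1.76715 m².
From F = γ·h_c·A, the centroid depth is h_c = 63.2/(10.05525 × 1.76715) = 3.55673 m.
Let θ = 32.4° be the plate's angle to the horizontal; measure y along the incline from where the plane meets the free surface. Vertical depth h = y·sinθ with sinθ = 0.535827.
Along the incline, y_c = h_c/sinθ = 3.55673/0.535827 = 6.63783 m.
The centroid is at the centre, 0.75 m below the top of the plate, so the highest point sits at y_top = 6.63783 − 0.75 = 5.88783 m along the incline.

y_top ≈ 5.89 m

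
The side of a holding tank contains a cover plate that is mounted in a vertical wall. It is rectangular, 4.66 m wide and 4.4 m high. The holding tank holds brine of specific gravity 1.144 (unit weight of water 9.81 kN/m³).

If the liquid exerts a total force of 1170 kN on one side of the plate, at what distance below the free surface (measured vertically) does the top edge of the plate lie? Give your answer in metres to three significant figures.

γ = 1.144 × 9.81 = 11.22264 kN/m³.
A = 4.66 × 4.4 = 20.504 m².
From F = γ·h_c·A, the centroid depth is h_c = 1170/(11.22264 × 20.504) = 5.08455 m.
The centroid lies 4.4/2 = 2.2 m below the top edge, so the top edge sits at h_top = 5.08455 − 2.2 = 2.88455 m below the surface.

d_top ≈ 2.88 m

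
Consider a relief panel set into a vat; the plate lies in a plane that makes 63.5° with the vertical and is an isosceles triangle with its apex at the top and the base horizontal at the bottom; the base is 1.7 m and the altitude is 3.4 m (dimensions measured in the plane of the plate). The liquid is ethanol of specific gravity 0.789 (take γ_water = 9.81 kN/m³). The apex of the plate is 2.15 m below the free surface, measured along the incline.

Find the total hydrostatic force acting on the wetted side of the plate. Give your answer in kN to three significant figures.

γ = 0.789 × 9.81 = 7.74009 kN/m³.
The plate makes 63.5° with the vertical, i.e. θ = 90° − 63.5° = 26.5° to the horizontal. Measuring y along the incline from the free-surface line, vertical depth h = y·sinθ with sinθ = 0.446198.
With the apex up, the centroid sits 2h/3 = 2 × 3.4/3 = 2.26667 m below the apex, so y_c = 2.15 + 2.26667 = 4.41667 m and h_c = 4.41667 × 0.446198 = 1.97071 m.
A = ½ × 1.7 × 3.4 = 2.89 m².
Resultant F = γ·h_c·A = 7.74009 × 1.97071 × 2.89 = 44.0825 kN.

F ≈ 44.1 kN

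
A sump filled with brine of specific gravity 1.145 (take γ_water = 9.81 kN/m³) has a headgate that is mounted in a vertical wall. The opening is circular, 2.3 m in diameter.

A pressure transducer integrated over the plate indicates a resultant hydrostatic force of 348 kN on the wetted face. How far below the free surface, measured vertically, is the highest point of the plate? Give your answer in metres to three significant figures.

γ = 1.145 × 9.81 = 11.23245 kN/m³.
A = π(1.15)² = 4.15476 m².
From F = γ·h_c·A, the centroid depth is h_c = 348/(11.23245 × 4.15476) = 7.45691 m.
The centroid is at the centre, 1.15 m below the top of the plate, so the highest point sits at h_top = 7.45691 − 1.15 = 6.30691 m below the surface.

d_top ≈ 6.31 m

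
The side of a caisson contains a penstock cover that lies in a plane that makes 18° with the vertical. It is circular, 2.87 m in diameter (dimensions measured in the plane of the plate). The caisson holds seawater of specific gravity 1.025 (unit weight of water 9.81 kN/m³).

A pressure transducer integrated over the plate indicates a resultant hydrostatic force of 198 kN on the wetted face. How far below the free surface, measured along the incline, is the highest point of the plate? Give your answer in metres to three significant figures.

y_top ≈ 1.77 m

γ = 1.025 × 9.81 = 10.05525 kN/m³.
A = π(1.435)² = 6.46925 m².
From F = γ·h_c·A, the centroid depth is h_c = 198/(10.05525 × 6.46925) = 3.04382 m.
The plate makes 18° with the vertical, i.e. θ = 90° − 18° = 72° to the horizontal. Measuring y along the incline from the free-surface line, vertical depth h = y·sinθ with sinθ = 0.951057.
Along the incline, y_c = h_c/sinθ = 3.04382/0.951057 = 3.20046 m.
The centroid is at the centre, 1.435 m below the top of the plate, so the highest point sits at y_top = 3.20046 − 1.435 = 1.76546 m along the incline.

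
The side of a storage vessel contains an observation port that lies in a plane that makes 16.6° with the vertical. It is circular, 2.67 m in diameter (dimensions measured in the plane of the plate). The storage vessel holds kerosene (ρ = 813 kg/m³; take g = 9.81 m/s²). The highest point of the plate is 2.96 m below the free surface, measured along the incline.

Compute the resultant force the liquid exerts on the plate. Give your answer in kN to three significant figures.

F ≈ 184 kN

γ = ρg = 813 × 9.81 / 1000 = 7.97553 kN/m³.
The plate makes 16.6° with the vertical, i.e. θ = 90° − 16.6° = 73.4° to the horizontal. Measuring y along the incline from the free-surface line, vertical depth h = y·sinθ with sinθ = 0.958323.
The centroid is at the centre, 1.335 m below the top of the plate, so y_c = 2.96 + 1.335 = 4.295 m and h_c = 4.295 × 0.958323 = 4.116 m.
A = π(1.335)² = 5.59902 m².
Resultant F = γ·h_c·A = 7.97553 × 4.116 × 5.59902 = 183.801 kN.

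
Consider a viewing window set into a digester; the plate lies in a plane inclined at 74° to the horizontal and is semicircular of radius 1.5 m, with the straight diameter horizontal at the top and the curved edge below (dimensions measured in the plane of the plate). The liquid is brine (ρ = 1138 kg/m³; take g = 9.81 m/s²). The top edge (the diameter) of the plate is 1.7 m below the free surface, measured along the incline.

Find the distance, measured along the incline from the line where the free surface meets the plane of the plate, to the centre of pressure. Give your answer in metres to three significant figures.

γ = ρg = 1138 × 9.81 / 1000 = 11.16378 kN/m³.
Let θ = 74° be the plate's angle to the horizontal; measure y along the incline from where the plane meets the free surface. Vertical depth h = y·sinθ with sinθ = 0.961262.
The centroid of a semicircle lies 4r/(3π) = 0.63662 m from the diameter, here below the top edge, so y_c = 1.7 + 0.63662 = 2.33662 m and h_c = 2.33662 × 0.961262 = 2.2461 m.
A = πr²/2 = π × 1.5²/2 = 3.53429 m².
Resultant F = γ·h_c·A = 11.16378 × 2.2461 × 3.53429 = 88.6222 kN.
I_c = (π/8 − 8/(9π))·r⁴ = 0.109757 × 1.5⁴ = 0.555645 m⁴.
Centre of pressure: y_p = y_c + I_c/(y_c·A) = 2.33662 + 0.555645/(2.33662 × 3.53429) = 2.33662 + 0.0672833 = 2.4039 m along the plane.

y_p = 2.40 m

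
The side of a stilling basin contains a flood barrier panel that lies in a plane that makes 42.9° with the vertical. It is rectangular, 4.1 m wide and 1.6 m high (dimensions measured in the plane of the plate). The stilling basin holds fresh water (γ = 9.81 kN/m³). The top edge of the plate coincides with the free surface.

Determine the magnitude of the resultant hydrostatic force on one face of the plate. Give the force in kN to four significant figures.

F ≈ 37.71 kN

γ = 9.81 kN/m³.
The plate makes 42.9° with the vertical, i.e. θ = 90° − 42.9° = 47.1° to the horizontal. Measuring y along the incline from the free-surface line, vertical depth h = y·sinθ with sinθ = 0.732543.
The centroid lies 1.6/2 = 0.8 m below the top edge, so y_c = 0.8 m and h_c = 0.8 × 0.732543 = 0.586034 m.
A = 4.1 × 1.6 = 6.56 m².
Resultant F = γ·h_c·A = 9.81 × 0.586034 × 6.56 = 37.7134 kN.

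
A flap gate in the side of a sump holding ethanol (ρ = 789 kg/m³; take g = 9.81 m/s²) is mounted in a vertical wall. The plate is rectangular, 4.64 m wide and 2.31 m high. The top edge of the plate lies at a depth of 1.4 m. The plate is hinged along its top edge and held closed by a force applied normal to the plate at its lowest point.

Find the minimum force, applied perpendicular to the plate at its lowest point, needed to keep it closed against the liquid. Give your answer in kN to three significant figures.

γ = ρg = 789 × 9.81 / 1000 = 7.74009 kN/m³.
The centroid lies 2.31/2 = 1.155 m below the top edge, so the centroid depth is h_c = 1.4 + 1.155 = 2.555 m.
A = 4.64 × 2.31 = 10.7184 m².
Resultant F = γ·h_c·A = 7.74009 × 2.555 × 10.7184 = 211.966 kN.
I_c = b·h³/12 = 4.64 × 2.31³/12 = 4.7662 m⁴.
Centre of pressure: y_p = y_c + I_c/(y_c·A) = 2.555 + 4.7662/(2.555 × 10.7184) = 2.555 + 0.174041 = 2.72904 m along the plane.
The resultant acts 1.155 + 0.174041 = 1.32904 m (along the plate) below the hinge at the top edge, so the moment about the hinge is M = F × 1.32904 = 211.966 × 1.32904 = 281.711 kN·m.
A normal force at the bottom, 2.31 m from the hinge, must supply this moment: P = 281.711/2.31 = 121.953 kN.

P ≈ 122 kN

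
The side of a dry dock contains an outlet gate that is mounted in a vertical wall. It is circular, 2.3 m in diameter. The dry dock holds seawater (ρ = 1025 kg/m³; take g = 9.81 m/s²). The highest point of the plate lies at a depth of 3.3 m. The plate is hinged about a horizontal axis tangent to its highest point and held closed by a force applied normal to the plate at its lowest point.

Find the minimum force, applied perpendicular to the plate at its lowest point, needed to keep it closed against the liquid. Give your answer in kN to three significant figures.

P ≈ 99.0 kN

γ = ρg = 1025 × 9.81 / 1000 = 10.05525 kN/m³.
The centroid is at the centre, 1.15 m below the top of the plate, so the centroid depth is h_c = 3.3 + 1.15 = 4.45 m.
A = π(1.15)² = 4.15476 m².
Resultant F = γ·h_c·A = 10.05525 × 4.45 × 4.15476 = 185.908 kN.
I_c = πr⁴/4 = π × 1.15⁴/4 = 1.37367 m⁴.
Centre of pressure: y_p = y_c + I_c/(y_c·A) = 4.45 + 1.37367/(4.45 × 4.15476) = 4.45 + 0.0742979 = 4.5243 m along the plane.
The resultant acts 1.15 + 0.0742979 = 1.2243 m (along the plate) below the hinge at the top edge, so the moment about the hinge is M = F × 1.2243 = 185.908 × 1.2243 = 227.607 kN·m.
A normal force at the bottom, 2.3 m from the hinge, must supply this moment: P = 227.607/2.3 = 98.9596 kN.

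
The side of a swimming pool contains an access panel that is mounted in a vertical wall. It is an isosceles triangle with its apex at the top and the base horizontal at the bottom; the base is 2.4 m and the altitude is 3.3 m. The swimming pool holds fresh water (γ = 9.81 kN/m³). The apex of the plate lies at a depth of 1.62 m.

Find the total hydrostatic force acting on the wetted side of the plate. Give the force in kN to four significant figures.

γ = 9.81 kN/m³.
With the apex up, the centroid sits 2h/3 = 2 × 3.3/3 = 2.2 m below the apex, so the centroid depth is h_c = 1.62 + 2.2 = 3.82 m.
A = ½ × 2.4 × 3.3 = 3.96 m².
Resultant F = γ·h_c·A = 9.81 × 3.82 × 3.96 = 148.398 kN.

F ≈ 148.4 kN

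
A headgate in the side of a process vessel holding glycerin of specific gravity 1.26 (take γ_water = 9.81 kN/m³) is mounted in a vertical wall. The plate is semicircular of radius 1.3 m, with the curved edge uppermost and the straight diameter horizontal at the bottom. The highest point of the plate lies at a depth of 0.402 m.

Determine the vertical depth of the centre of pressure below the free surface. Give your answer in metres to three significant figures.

h_p = 1.25 m

γ = 1.26 × 9.81 = 12.3606 kN/m³.
The centroid lies 4r/(3π) = 0.551737 m above the diameter, so r − 4r/(3π) = 1.3 − 0.551737 = 0.748263 m below the topmost point, so the centroid depth is h_c = 0.402 + 0.748263 = 1.15026 m.
A = πr²/2 = π × 1.3²/2 = 2.65465 m².
Resultant F = γ·h_c·A = 12.3606 × 1.15026 × 2.65465 = 37.7436 kN.
I_c = (π/8 − 8/(9π))·r⁴ = 0.109757 × 1.3⁴ = 0.313477 m⁴.
Centre of pressure: y_p = y_c + I_c/(y_c·A) = 1.15026 + 0.313477/(1.15026 × 2.65465) = 1.15026 + 0.10266 = 1.25292 m along the plane.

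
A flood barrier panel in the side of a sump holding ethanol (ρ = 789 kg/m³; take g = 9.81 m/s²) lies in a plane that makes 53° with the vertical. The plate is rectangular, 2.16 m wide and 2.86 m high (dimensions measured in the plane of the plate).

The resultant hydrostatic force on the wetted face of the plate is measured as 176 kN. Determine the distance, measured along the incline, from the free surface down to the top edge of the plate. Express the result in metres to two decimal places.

y_top ≈ 4.69 m

γ = ρg = 789 × 9.81 / 1000 = 7.74009 kN/m³.
A = 2.16 × 2.86 = 6.1776 m².
From F = γ·h_c·A, the centroid depth is h_c = 176/(7.74009 × 6.1776) = 3.68084 m.
The plate makes 53° with the vertical, i.e. θ = 90° − 53° = 37° to the horizontal. Measuring y along the incline from the free-surface line, vertical depth h = y·sinθ with sinθ = 0.601815.
Along the incline, y_c = h_c/sinθ = 3.68084/0.601815 = 6.11623 m.
The centroid lies 2.86/2 = 1.43 m below the top edge, so the top edge sits at y_top = 6.11623 − 1.43 = 4.68623 m along the incline.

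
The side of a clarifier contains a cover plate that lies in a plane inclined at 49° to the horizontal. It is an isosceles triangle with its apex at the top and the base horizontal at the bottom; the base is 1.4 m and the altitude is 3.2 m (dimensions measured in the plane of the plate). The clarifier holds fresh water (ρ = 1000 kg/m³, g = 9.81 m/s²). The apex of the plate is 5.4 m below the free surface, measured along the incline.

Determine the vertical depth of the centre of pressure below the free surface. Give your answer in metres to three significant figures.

h_p = 5.74 m

γ = ρg = 1000 × 9.81 = 9810 N/m³ = 9.81 kN/m³.
Let θ = 49° be the plate's angle to the horizontal; measure y along the incline from where the plane meets the free surface. Vertical depth h = y·sinθ with sinθ = 0.754710.
With the apex up, the centroid sits 2h/3 = 2 × 3.2/3 = 2.13333 m below the apex, so y_c = 5.4 + 2.13333 = 7.53333 m and h_c = 7.53333 × 0.754710 = 5.68548 m.
A = ½ × 1.4 × 3.2 = 2.24 m².
Resultant F = γ·h_c·A = 9.81 × 5.68548 × 2.24 = 124.935 kN.
I_c = b·h³/36 = 1.4 × 3.2³/36 = 1.27431 m⁴.
Centre of pressure: y_p = y_c + I_c/(y_c·A) = 7.53333 + 1.27431/(7.53333 × 2.24) = 7.53333 + 0.0755162 = 7.60885 m along the plane.
Vertically, h_p = y_p·sinθ = 7.60885 × 0.754710 = 5.74248 m.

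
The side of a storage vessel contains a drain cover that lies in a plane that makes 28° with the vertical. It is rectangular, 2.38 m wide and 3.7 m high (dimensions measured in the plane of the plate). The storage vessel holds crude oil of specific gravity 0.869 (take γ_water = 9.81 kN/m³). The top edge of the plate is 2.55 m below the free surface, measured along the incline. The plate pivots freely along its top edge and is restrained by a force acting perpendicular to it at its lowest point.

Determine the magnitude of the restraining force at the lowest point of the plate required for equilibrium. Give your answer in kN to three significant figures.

γ = 0.869 × 9.81 = 8.52489 kN/m³.
The plate makes 28° with the vertical, i.e. θ = 90° − 28° = 62° to the horizontal. Measuring y along the incline from the free-surface line, vertical depth h = y·sinθ with sinθ = 0.882948.
The centroid lies 3.7/2 = 1.85 m below the top edge, so y_c = 2.55 + 1.85 = 4.4 m and h_c = 4.4 × 0.882948 = 3.88497 m.
A = 2.38 × 3.7 = 8.806 m².
Resultant F = γ·h_c·A = 8.52489 × 3.88497 × 8.806 = 291.645 kN.
I_c = b·h³/12 = 2.38 × 3.7³/12 = 10.0462 m⁴.
Centre of pressure: y_p = y_c + I_c/(y_c·A) = 4.4 + 10.0462/(4.4 × 8.806) = 4.4 + 0.259281 = 4.65928 m along the plane.
The resultant acts 1.85 + 0.259281 = 2.10928 m (along the plate) below the hinge at the top edge, so the moment about the hinge is M = F × 2.10928 = 291.645 × 2.10928 = 615.161 kN·m.
A normal force at the bottom, 3.7 m from the hinge, must supply this moment: P = 615.161/3.7 = 166.26 kN.

P ≈ 166 kN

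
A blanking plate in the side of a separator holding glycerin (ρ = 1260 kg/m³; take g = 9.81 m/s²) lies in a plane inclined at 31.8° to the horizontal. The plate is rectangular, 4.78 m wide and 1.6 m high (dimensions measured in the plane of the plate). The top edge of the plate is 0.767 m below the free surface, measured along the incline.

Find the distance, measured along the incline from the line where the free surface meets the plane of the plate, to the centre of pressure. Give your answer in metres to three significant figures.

γ = ρg = 1260 × 9.81 / 1000 = 12.3606 kN/m³.
Let θ = 31.8° be the plate's angle to the horizontal; measure y along the incline from where the plane meets the free surface. Vertical depth h = y·sinθ with sinθ = 0.526956.
The centroid lies 1.6/2 = 0.8 m below the top edge, so y_c = 0.767 + 0.8 = 1.567 m and h_c = 1.567 × 0.526956 = 0.82574 m.
A = 4.78 × 1.6 = 7.648 m².
Resultant F = γ·h_c·A = 12.3606 × 0.82574 × 7.648 = 78.0604 kN.
I_c = b·h³/12 = 4.78 × 1.6³/12 = 1.63157 m⁴.
Centre of pressure: y_p = y_c + I_c/(y_c·A) = 1.567 + 1.63157/(1.567 × 7.648) = 1.567 + 0.136141 = 1.70314 m along the plane.

y_p = 1.70 m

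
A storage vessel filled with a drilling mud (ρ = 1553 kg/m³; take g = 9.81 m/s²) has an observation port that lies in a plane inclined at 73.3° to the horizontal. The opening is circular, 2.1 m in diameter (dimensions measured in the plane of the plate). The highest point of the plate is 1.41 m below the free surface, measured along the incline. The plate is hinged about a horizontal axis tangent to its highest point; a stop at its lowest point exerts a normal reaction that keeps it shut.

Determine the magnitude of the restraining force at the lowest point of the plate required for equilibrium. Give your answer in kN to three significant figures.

γ = ρg = 1553 × 9.81 / 1000 = 15.23493 kN/m³.
Let θ = 73.3° be the plate's angle to the horizontal; measure y along the incline from where the plane meets the free surface. Vertical depth h = y·sinθ with sinθ = 0.957822.
The centroid is at the centre, 1.05 m below the top of the plate, so y_c = 1.41 + 1.05 = 2.46 m and h_c = 2.46 × 0.957822 = 2.35624 m.
A = π(1.05)² = 3.46361 m².
Resultant F = γ·h_c·A = 15.23493 × 2.35624 × 3.46361 = 124.334 kN.
I_c = πr⁴/4 = π × 1.05⁴/4 = 0.954656 m⁴.
Centre of pressure: y_p = y_c + I_c/(y_c·A) = 2.46 + 0.954656/(2.46 × 3.46361) = 2.46 + 0.112043 = 2.57204 m along the plane.
The resultant acts 1.05 + 0.112043 = 1.16204 m (along the plate) below the hinge at the top edge, so the moment about the hinge is M = F × 1.16204 = 124.334 × 1.16204 = 144.481 kN·m.
A normal force at the bottom, 2.1 m from the hinge, must supply this moment: P = 144.481/2.1 = 68.8005 kN.

P ≈ 68.8 kN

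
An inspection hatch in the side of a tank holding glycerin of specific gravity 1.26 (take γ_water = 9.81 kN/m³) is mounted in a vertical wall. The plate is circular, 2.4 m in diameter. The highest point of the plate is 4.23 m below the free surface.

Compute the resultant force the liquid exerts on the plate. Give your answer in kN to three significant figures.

F ≈ 304 kN

γ = 1.26 × 9.81 = 12.3606 kN/m³.
The centroid is at the centre, 1.2 m below the top of the plate, so the centroid depth is h_c = 4.23 + 1.2 = 5.43 m.
A = π(1.2)² = 4.52389 m².
Resultant F = γ·h_c·A = 12.3606 × 5.43 × 4.52389 = 303.635 kN.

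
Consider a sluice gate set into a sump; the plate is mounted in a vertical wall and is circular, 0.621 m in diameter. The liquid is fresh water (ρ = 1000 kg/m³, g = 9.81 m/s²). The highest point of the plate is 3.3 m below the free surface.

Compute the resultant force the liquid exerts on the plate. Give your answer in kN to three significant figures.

γ = ρg = 1000 × 9.81 = 9810 N/m³ = 9.81 kN/m³.
The centroid is at the centre, 0.3105 m below the top of the plate, so the centroid depth is h_c = 3.3 + 0.3105 = 3.6105 m.
A = π(0.3105)² = 0.302882 m².
Resultant F = γ·h_c·A = 9.81 × 3.6105 × 0.302882 = 10.7278 kN.

F ≈ 10.7 kN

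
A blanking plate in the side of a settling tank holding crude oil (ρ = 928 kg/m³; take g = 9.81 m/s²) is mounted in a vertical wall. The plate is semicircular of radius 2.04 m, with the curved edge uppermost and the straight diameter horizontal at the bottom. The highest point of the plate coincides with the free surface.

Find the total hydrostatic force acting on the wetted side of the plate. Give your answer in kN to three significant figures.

γ = ρg = 928 × 9.81 / 1000 = 9.10368 kN/m³.
The centroid lies 4r/(3π) = 0.865803 m above the diameter, so r − 4r/(3π) = 2.04 − 0.865803 = 1.1742 m below the topmost point, so the centroid depth is h_c = 1.1742 m.
A = πr²/2 = π × 2.04²/2 = 6.53703 m².
Resultant F = γ·h_c·A = 9.10368 × 1.1742 × 6.53703 = 69.8779 kN.

F ≈ 69.9 kN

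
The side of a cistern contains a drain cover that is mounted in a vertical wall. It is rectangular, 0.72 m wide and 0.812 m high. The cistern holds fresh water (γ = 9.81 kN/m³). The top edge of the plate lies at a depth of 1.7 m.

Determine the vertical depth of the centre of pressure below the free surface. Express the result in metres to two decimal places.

γ = 9.81 kN/m³.
The centroid lies 0.812/2 = 0.406 m below the top edge, so the centroid depth is h_c = 1.7 + 0.406 = 2.106 m.
A = 0.72 × 0.812 = 0.58464 m².
Resultant F = γ·h_c·A = 9.81 × 2.106 × 0.58464 = 12.0786 kN.
I_c = b·h³/12 = 0.72 × 0.812³/12 = 0.0321232 m⁴.
Centre of pressure: y_p = y_c + I_c/(y_c·A) = 2.106 + 0.0321232/(2.106 × 0.58464) = 2.106 + 0.0260899 = 2.13209 m along the plane.

h_p = 2.13 m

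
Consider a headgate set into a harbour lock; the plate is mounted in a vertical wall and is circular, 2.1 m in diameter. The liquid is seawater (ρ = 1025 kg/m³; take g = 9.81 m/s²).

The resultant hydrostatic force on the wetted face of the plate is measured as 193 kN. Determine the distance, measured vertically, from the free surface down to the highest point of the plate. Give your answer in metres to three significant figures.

γ = ρg = 1025 × 9.81 / 1000 = 10.05525 kN/m³.
A = π(1.05)² = 3.46361 m².
From F = γ·h_c·A, the centroid depth is h_c = 193/(10.05525 × 3.46361) = 5.5416 m.
The centroid is at the centre, 1.05 m below the top of the plate, so the highest point sits at h_top = 5.5416 − 1.05 = 4.4916 m below the surface.

d_top ≈ 4.49 m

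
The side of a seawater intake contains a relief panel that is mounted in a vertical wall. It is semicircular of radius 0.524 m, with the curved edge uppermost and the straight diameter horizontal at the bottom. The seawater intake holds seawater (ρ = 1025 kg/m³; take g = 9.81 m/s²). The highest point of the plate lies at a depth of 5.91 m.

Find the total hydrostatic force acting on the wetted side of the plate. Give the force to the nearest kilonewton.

γ = ρg = 1025 × 9.81 / 1000 = 10.05525 kN/m³.
The centroid lies 4r/(3π) = 0.222393 m above the diameter, so r − 4r/(3π) = 0.524 − 0.222393 = 0.301607 m below the topmost point, so the centroid depth is h_c = 5.91 + 0.301607 = 6.21161 m.
A = πr²/2 = π × 0.524²/2 = 0.431303 m².
Resultant F = γ·h_c·A = 10.05525 × 6.21161 × 0.431303 = 26.9389 kN.

F ≈ 27 kN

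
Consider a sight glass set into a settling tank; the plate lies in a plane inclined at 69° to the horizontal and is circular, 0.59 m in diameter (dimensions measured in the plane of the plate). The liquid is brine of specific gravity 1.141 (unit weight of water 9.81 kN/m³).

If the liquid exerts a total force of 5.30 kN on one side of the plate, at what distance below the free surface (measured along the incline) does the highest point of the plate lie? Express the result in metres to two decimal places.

y_top ≈ 1.56 m

γ = 1.141 × 9.81 = 11.19321 kN/m³.
A = π(0.295)² = 0.273397 m².
From F = γ·h_c·A, the centroid depth is h_c = 5.30/(11.19321 × 0.273397) = 1.73192 m.
Let θ = 69° be the plate's angle to the horizontal; measure y along the incline from where the plane meets the free surface. Vertical depth h = y·sinθ with sinθ = 0.933580.
Along the incline, y_c = h_c/sinθ = 1.73192/0.933580 = 1.85514 m.
The centroid is at the centre, 0.295 m below the top of the plate, so the highest point sits at y_top = 1.85514 − 0.295 = 1.56014 m along the incline.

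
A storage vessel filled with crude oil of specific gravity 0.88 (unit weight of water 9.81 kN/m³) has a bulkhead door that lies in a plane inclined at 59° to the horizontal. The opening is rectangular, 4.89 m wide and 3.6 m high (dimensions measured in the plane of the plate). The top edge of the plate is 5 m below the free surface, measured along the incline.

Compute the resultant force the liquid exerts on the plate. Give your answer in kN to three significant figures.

γ = 0.88 × 9.81 = 8.6328 kN/m³.
Let θ = 59° be the plate's angle to the horizontal; measure y along the incline from where the plane meets the free surface. Vertical depth h = y·sinθ with sinθ = 0.857167.
The centroid lies 3.6/2 = 1.8 m below the top edge, so y_c = 5 + 1.8 = 6.8 m and h_c = 6.8 × 0.857167 = 5.82874 m.
A = 4.89 × 3.6 = 17.604 m².
Resultant F = γ·h_c·A = 8.6328 × 5.82874 × 17.604 = 885.804 kN.

F ≈ 886 kN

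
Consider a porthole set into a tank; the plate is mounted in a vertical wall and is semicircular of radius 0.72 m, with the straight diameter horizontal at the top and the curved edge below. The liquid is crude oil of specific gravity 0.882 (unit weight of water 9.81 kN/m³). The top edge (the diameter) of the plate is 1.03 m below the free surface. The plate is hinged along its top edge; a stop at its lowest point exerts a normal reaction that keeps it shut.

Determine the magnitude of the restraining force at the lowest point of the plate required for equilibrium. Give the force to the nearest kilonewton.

P ≈ 4 kN

γ = 0.882 × 9.81 = 8.65242 kN/m³.
The centroid of a semicircle lies 4r/(3π) = 0.305577 m from the diameter, here below the top edge, so the centroid depth is h_c = 1.03 + 0.305577 = 1.33558 m.
A = πr²/2 = π × 0.72²/2 = 0.814301 m².
Resultant F = γ·h_c·A = 8.65242 × 1.33558 × 0.814301 = 9.41006 kN.
I_c = (π/8 − 8/(9π))·r⁴ = 0.109757 × 0.72⁴ = 0.0294959 m⁴.
Centre of pressure: y_p = y_c + I_c/(y_c·A) = 1.33558 + 0.0294959/(1.33558 × 0.814301) = 1.33558 + 0.0271211 = 1.3627 m along the plane.
The resultant acts 0.305577 + 0.0271211 = 0.332698 m (along the plate) below the hinge at the top edge, so the moment about the hinge is M = F × 0.332698 = 9.41006 × 0.332698 = 3.13071 kN·m.
A normal force at the bottom, 0.72 m from the hinge, must supply this moment: P = 3.13071/0.72 = 4.34821 kN.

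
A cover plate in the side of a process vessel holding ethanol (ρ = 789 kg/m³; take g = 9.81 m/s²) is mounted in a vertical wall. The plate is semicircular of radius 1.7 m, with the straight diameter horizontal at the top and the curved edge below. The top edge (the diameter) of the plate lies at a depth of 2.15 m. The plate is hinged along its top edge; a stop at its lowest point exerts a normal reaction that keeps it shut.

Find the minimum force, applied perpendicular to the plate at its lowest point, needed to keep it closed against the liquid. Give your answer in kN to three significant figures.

P ≈ 47.0 kN

γ = ρg = 789 × 9.81 / 1000 = 7.74009 kN/m³.
The centroid of a semicircle lies 4r/(3π) = 0.721502 m from the diameter, here below the top edge, so the centroid depth is h_c = 2.15 + 0.721502 = 2.8715 m.
A = πr²/2 = π × 1.7²/2 = 4.5396 m².
Resultant F = γ·h_c·A = 7.74009 × 2.8715 × 4.5396 = 100.896 kN.
I_c = (π/8 − 8/(9π))·r⁴ = 0.109757 × 1.7⁴ = 0.916701 m⁴.
Centre of pressure: y_p = y_c + I_c/(y_c·A) = 2.8715 + 0.916701/(2.8715 × 4.5396) = 2.8715 + 0.0703236 = 2.94182 m along the plane.
The resultant acts 0.721502 + 0.0703236 = 0.791826 m (along the plate) below the hinge at the top edge, so the moment about the hinge is M = F × 0.791826 = 100.896 × 0.791826 = 79.8921 kN·m.
A normal force at the bottom, 1.7 m from the hinge, must supply this moment: P = 79.8921/1.7 = 46.9954 kN.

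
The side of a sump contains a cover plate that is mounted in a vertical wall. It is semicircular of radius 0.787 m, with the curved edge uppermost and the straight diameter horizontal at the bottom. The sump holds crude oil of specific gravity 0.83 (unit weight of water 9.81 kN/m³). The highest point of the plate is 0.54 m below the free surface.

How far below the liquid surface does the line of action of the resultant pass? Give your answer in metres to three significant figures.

h_p = 1.04 m

γ = 0.83 × 9.81 = 8.1423 kN/m³.
The centroid lies 4r/(3π) = 0.334013 m above the diameter, so r − 4r/(3π) = 0.787 − 0.334013 = 0.452987 m below the topmost point, so the centroid depth is h_c = 0.54 + 0.452987 = 0.992987 m.
A = πr²/2 = π × 0.787²/2 = 0.972903 m².
Resultant F = γ·h_c·A = 8.1423 × 0.992987 × 0.972903 = 7.86611 kN.
I_c = (π/8 − 8/(9π))·r⁴ = 0.109757 × 0.787⁴ = 0.0421048 m⁴.
Centre of pressure: y_p = y_c + I_c/(y_c·A) = 0.992987 + 0.0421048/(0.992987 × 0.972903) = 0.992987 + 0.0435831 = 1.03657 m along the plane.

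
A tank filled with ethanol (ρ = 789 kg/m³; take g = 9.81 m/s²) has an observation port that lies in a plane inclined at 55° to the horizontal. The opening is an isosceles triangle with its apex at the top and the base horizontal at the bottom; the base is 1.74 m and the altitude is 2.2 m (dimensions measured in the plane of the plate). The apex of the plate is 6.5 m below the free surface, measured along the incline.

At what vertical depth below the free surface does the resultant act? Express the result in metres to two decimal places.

h_p = 6.55 m

γ = ρg = 789 × 9.81 / 1000 = 7.74009 kN/m³.
Let θ = 55° be the plate's angle to the horizontal; measure y along the incline from where the plane meets the free surface. Vertical depth h = y·sinθ with sinθ = 0.819152.
With the apex up, the centroid sits 2h/3 = 2 × 2.2/3 = 1.46667 m below the apex, so y_c = 6.5 + 1.46667 = 7.96667 m and h_c = 7.96667 × 0.819152 = 6.52591 m.
A = ½ × 1.74 × 2.2 = 1.914 m².
Resultant F = γ·h_c·A = 7.74009 × 6.52591 × 1.914 = 96.6783 kN.
I_c = b·h³/36 = 1.74 × 2.2³/36 = 0.514653 m⁴.
Centre of pressure: y_p = y_c + I_c/(y_c·A) = 7.96667 + 0.514653/(7.96667 × 1.914) = 7.96667 + 0.0337517 = 8.00042 m along the plane.
Vertically, h_p = y_p·sinθ = 8.00042 × 0.819152 = 6.55356 m.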